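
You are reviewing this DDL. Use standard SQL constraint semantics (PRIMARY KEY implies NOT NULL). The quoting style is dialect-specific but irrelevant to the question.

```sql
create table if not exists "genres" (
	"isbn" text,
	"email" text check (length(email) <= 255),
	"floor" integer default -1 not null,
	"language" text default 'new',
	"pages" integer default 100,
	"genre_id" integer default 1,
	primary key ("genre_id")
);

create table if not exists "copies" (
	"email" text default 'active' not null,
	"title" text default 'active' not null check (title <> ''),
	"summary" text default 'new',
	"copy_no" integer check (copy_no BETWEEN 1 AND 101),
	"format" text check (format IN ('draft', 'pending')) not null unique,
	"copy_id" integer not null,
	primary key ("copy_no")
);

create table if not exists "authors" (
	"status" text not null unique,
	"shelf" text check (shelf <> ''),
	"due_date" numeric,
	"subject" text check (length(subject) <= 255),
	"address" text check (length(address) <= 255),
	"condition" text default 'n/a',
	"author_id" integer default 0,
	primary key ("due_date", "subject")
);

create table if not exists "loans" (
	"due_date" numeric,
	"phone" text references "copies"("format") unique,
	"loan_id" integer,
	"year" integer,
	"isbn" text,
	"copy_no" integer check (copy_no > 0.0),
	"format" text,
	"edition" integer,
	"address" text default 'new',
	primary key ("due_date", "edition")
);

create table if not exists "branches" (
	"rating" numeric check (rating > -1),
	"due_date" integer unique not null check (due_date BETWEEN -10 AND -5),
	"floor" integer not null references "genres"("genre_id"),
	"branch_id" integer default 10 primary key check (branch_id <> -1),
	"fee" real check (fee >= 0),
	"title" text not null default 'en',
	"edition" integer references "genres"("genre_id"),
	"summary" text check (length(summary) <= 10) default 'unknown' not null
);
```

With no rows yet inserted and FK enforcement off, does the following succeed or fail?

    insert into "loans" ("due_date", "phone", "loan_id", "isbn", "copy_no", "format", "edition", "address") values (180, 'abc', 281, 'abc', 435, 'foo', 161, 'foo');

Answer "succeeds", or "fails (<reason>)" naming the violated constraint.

NOT NULL columns: due_date is supplied; edition is supplied.
CHECK constraints: 435 satisfies (copy_no > 0.0).
No constraint is violated.

succeeds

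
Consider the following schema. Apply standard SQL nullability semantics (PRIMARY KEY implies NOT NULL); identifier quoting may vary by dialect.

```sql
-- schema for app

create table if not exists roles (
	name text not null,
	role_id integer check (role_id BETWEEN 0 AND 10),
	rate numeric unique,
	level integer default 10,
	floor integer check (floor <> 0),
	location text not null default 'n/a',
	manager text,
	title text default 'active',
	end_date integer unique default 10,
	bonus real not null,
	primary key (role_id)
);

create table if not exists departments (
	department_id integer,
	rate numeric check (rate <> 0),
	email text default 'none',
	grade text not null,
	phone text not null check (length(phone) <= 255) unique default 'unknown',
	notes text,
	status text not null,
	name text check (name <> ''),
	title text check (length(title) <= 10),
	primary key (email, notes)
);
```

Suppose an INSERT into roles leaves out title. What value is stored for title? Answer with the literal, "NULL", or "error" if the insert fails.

title has an explicit DEFAULT 'active'.
When the column is omitted from an INSERT, that default is used.

'active'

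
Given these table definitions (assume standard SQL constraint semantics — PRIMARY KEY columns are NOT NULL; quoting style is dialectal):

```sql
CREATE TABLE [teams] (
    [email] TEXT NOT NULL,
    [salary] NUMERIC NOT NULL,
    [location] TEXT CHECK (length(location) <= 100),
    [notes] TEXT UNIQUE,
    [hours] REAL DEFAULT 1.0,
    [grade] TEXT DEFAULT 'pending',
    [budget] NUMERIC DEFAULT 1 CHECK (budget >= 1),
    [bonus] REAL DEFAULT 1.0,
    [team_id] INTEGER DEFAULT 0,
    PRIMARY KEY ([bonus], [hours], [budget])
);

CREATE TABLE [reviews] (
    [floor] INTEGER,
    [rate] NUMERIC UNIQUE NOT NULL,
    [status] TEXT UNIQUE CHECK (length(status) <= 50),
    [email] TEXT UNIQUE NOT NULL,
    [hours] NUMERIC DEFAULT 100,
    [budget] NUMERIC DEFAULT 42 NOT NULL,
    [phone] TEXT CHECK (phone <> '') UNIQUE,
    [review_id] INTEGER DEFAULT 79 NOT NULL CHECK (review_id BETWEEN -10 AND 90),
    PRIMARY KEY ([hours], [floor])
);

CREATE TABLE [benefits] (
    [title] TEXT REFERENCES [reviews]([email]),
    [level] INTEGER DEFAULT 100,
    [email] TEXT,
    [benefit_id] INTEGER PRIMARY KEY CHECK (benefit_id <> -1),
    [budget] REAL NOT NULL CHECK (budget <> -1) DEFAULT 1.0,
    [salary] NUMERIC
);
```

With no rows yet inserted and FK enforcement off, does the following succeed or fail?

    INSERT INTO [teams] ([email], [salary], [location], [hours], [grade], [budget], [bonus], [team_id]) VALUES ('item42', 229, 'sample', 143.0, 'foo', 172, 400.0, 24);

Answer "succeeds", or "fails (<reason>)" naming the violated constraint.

succeeds

NOT NULL columns: bonus is supplied; budget is supplied; email is supplied; hours is supplied; salary is supplied.
CHECK constraints: 'sample' satisfies (length(location) <= 100); 172 satisfies (budget >= 1).
No constraint is violated.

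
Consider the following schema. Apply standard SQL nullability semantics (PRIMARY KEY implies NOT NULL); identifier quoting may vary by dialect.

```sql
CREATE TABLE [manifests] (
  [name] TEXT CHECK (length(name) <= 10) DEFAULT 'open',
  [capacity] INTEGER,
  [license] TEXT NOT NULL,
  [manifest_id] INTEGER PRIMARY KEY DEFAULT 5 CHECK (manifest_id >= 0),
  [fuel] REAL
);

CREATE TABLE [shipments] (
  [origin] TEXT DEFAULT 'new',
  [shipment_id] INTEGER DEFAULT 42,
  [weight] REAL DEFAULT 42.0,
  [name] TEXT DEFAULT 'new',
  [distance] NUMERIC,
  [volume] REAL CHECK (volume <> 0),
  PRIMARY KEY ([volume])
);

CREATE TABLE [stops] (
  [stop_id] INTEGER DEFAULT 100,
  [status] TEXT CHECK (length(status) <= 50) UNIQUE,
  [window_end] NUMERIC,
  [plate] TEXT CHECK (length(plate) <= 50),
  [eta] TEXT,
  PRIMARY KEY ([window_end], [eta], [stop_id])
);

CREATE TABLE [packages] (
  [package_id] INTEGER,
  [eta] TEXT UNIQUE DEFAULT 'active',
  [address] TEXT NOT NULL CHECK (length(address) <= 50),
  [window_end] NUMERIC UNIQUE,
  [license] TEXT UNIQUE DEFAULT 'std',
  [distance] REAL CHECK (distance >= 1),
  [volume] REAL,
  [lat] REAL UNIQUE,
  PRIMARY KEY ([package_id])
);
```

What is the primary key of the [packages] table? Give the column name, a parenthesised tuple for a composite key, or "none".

package_id

package_id is declared PRIMARY KEY as a table-level PRIMARY KEY clause.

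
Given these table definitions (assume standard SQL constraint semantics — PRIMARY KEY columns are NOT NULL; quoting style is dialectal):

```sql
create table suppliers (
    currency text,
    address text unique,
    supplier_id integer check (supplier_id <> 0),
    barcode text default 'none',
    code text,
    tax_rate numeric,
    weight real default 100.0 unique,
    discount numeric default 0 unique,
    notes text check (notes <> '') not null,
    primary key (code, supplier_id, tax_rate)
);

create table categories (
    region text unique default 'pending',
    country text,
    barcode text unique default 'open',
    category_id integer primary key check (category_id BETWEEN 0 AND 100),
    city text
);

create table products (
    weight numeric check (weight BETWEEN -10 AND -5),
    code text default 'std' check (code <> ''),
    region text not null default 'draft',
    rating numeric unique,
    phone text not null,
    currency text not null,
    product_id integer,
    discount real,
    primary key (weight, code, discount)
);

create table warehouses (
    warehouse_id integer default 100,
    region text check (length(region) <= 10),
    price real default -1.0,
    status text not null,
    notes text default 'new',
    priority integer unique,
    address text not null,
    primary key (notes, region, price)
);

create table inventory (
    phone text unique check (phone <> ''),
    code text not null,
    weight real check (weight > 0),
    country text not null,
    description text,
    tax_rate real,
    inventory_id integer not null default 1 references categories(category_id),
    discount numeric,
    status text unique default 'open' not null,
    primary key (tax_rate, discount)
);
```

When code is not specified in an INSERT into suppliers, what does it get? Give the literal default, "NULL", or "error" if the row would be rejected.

code has no DEFAULT clause.
Omitting it would insert NULL, but it is part of the PRIMARY KEY, so the INSERT fails.

error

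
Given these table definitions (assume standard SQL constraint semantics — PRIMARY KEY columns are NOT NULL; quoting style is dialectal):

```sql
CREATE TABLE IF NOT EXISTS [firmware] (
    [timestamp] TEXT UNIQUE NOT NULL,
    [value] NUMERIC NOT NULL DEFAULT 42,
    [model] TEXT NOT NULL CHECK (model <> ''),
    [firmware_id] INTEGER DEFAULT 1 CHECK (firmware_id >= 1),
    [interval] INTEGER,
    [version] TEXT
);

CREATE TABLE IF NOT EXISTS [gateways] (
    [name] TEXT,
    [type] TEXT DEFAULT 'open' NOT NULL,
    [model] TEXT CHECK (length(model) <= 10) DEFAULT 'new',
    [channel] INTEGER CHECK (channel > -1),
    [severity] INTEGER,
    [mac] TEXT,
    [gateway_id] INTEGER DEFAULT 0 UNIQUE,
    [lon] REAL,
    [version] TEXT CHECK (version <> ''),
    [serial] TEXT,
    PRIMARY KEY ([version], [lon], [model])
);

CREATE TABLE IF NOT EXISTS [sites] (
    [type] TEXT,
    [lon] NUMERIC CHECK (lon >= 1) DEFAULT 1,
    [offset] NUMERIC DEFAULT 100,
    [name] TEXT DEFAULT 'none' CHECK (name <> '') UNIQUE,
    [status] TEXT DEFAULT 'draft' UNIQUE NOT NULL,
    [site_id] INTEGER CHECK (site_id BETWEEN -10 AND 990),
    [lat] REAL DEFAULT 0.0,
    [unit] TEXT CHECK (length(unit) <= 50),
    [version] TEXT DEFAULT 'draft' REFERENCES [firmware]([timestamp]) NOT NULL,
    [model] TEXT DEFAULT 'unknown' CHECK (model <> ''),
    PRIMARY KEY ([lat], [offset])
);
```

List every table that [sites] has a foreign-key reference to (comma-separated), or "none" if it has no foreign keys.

firmware

- version REFERENCES firmware(timestamp).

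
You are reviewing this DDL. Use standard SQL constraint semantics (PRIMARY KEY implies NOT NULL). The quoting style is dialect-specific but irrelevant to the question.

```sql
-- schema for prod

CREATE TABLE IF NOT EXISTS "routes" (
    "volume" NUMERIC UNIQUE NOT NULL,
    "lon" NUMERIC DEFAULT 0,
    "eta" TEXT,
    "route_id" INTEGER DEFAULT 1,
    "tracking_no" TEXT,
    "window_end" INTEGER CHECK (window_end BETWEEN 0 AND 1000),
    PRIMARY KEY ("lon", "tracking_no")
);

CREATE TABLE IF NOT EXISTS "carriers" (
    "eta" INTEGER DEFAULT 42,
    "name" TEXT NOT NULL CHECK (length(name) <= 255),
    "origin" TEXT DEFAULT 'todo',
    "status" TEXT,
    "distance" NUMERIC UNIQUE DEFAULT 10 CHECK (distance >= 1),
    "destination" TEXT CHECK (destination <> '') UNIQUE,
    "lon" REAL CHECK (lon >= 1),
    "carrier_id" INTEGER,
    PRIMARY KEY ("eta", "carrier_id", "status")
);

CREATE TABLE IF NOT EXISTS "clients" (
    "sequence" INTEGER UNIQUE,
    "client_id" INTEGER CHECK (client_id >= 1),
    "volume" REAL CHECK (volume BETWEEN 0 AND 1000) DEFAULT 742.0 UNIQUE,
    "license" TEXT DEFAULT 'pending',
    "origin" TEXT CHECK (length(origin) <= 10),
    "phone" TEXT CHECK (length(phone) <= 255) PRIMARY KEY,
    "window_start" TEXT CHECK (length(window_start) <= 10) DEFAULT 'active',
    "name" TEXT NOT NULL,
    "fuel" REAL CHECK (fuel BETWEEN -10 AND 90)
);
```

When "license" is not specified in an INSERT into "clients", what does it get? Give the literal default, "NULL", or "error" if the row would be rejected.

license has an explicit DEFAULT 'pending'.
When the column is omitted from an INSERT, that default is used.

'pending'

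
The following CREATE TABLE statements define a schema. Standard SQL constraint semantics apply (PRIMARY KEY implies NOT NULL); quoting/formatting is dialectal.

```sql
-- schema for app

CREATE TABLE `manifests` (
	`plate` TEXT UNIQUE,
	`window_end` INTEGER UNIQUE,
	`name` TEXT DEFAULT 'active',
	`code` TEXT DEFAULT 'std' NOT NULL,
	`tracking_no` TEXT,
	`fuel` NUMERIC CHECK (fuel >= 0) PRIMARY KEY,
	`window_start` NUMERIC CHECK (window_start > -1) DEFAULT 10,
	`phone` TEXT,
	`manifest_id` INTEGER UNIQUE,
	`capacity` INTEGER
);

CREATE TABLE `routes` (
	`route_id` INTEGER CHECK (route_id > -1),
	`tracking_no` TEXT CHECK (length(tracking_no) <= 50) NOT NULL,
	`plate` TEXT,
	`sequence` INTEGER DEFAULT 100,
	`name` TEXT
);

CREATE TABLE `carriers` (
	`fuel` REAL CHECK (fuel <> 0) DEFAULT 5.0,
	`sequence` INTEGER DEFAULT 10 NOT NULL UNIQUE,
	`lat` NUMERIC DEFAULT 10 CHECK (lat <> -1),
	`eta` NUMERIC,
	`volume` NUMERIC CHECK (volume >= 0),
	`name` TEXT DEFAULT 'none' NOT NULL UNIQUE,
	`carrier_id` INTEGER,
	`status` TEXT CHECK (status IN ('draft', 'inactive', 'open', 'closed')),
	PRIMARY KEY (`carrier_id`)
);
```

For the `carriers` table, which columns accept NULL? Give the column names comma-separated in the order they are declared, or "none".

fuel, lat, eta, volume, status

- fuel: CHECK does not forbid NULL (a CHECK constraint passes when its expression is NULL) → nullable.
- sequence: declared NOT NULL → not nullable.
- lat: CHECK does not forbid NULL (a CHECK constraint passes when its expression is NULL) → nullable.
- eta: no NOT NULL constraint applies → nullable.
- volume: CHECK does not forbid NULL (a CHECK constraint passes when its expression is NULL) → nullable.
- name: declared NOT NULL → not nullable.
- carrier_id: part of the PRIMARY KEY, which implies NOT NULL → not nullable.
- status: CHECK does not forbid NULL (a CHECK constraint passes when its expression is NULL) → nullable.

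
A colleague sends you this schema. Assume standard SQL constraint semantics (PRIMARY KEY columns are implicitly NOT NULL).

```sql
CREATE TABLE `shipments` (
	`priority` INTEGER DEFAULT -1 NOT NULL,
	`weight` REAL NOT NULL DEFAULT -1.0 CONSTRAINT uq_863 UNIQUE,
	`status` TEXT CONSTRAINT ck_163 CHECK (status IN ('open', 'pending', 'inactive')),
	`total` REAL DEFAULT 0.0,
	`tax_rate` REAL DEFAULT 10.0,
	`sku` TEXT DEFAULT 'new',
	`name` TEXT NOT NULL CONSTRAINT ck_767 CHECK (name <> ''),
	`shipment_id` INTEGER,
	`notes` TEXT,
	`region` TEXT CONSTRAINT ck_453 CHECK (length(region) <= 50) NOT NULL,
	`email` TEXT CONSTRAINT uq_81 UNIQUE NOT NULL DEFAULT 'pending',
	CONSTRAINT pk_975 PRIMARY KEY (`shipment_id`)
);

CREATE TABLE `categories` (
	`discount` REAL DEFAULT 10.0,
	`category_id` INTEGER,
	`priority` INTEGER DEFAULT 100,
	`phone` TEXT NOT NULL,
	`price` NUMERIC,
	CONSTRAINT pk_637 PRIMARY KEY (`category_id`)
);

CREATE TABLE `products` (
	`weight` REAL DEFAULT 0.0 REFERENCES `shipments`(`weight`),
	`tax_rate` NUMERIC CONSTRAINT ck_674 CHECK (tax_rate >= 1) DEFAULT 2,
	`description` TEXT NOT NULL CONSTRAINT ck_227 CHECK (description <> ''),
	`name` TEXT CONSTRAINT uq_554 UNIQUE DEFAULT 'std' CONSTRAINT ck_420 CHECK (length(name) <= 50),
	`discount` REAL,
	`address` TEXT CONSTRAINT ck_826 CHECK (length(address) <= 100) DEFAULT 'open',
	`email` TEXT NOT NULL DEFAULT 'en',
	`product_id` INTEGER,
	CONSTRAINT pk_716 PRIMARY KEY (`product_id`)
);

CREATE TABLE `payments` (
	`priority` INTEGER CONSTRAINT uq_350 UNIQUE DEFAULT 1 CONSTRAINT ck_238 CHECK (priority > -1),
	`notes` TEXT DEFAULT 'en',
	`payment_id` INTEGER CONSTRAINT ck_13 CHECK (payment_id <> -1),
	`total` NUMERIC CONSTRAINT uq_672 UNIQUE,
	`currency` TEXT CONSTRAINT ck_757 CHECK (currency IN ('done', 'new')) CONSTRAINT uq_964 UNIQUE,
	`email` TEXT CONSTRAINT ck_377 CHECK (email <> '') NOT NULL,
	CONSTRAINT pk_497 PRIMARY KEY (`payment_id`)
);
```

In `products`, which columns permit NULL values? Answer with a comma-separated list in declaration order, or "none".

- weight: a foreign key column may be NULL unless separately constrained → nullable.
- tax_rate: CHECK does not forbid NULL (a CHECK constraint passes when its expression is NULL) → nullable.
- description: declared NOT NULL → not nullable.
- name: CHECK does not forbid NULL (a CHECK constraint passes when its expression is NULL) → nullable.
- discount: no NOT NULL constraint applies → nullable.
- address: CHECK does not forbid NULL (a CHECK constraint passes when its expression is NULL) → nullable.
- email: declared NOT NULL → not nullable.
- product_id: part of the PRIMARY KEY, which implies NOT NULL → not nullable.

weight, tax_rate, name, discount, address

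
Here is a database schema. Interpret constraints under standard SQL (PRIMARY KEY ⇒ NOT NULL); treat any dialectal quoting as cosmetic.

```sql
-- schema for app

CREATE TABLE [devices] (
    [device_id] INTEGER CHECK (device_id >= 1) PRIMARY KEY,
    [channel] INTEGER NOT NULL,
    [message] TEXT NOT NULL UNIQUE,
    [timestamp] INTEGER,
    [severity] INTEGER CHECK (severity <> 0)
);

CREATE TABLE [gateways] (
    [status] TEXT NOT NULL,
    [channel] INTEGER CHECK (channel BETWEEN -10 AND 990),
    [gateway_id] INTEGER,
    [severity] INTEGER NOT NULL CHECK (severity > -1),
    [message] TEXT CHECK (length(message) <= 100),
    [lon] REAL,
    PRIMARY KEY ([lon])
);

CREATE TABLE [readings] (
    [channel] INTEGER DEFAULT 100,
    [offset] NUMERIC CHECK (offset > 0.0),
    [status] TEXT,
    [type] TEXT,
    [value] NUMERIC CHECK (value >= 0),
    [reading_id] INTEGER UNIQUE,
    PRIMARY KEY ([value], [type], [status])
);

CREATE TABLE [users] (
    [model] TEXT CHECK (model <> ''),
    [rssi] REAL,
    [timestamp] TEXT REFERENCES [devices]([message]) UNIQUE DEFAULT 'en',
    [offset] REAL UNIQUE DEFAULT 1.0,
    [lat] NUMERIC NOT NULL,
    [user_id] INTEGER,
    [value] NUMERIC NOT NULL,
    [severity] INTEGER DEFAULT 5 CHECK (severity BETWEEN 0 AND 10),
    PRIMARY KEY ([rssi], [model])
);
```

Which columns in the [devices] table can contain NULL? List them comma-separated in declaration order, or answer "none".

timestamp, severity

- device_id: part of the PRIMARY KEY, which implies NOT NULL → not nullable.
- channel: declared NOT NULL → not nullable.
- message: declared NOT NULL → not nullable.
- timestamp: no NOT NULL constraint applies → nullable.
- severity: CHECK does not forbid NULL (a CHECK constraint passes when its expression is NULL) → nullable.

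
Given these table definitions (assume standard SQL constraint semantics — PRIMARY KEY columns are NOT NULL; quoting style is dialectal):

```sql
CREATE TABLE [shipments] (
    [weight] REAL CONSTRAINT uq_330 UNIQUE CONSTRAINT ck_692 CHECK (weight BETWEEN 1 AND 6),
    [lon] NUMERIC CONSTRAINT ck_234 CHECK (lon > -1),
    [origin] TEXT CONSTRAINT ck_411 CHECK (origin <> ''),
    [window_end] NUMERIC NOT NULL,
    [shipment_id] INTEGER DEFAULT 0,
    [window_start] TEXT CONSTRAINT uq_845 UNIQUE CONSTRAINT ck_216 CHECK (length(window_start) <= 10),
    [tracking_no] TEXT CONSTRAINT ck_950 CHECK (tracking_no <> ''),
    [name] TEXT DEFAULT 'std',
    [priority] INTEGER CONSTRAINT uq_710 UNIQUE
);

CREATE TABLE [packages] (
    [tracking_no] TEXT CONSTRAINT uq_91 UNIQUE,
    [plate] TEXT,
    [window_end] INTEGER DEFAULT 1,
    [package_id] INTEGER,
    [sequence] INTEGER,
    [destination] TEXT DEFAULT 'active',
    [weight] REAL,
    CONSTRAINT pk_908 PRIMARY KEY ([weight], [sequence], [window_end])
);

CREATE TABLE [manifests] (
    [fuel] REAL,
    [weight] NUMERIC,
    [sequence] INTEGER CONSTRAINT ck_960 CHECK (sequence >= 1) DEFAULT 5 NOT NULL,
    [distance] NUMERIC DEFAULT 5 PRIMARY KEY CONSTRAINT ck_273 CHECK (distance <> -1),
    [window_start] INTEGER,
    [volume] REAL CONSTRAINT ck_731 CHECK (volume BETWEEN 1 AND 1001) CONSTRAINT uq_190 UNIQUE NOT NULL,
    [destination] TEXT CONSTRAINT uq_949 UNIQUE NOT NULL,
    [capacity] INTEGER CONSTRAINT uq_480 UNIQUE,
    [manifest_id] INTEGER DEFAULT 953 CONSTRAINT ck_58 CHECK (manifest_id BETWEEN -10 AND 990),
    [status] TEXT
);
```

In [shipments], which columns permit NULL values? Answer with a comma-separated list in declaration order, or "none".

weight, lon, origin, shipment_id, window_start, tracking_no, name, priority

- weight: CHECK does not forbid NULL (a CHECK constraint passes when its expression is NULL) → nullable.
- lon: CHECK does not forbid NULL (a CHECK constraint passes when its expression is NULL) → nullable.
- origin: CHECK does not forbid NULL (a CHECK constraint passes when its expression is NULL) → nullable.
- window_end: declared NOT NULL → not nullable.
- shipment_id: DEFAULT only fills an omitted column; an explicit NULL is still allowed → nullable.
- window_start: CHECK does not forbid NULL (a CHECK constraint passes when its expression is NULL) → nullable.
- tracking_no: CHECK does not forbid NULL (a CHECK constraint passes when its expression is NULL) → nullable.
- name: DEFAULT only fills an omitted column; an explicit NULL is still allowed → nullable.
- priority: UNIQUE does not imply NOT NULL → nullable.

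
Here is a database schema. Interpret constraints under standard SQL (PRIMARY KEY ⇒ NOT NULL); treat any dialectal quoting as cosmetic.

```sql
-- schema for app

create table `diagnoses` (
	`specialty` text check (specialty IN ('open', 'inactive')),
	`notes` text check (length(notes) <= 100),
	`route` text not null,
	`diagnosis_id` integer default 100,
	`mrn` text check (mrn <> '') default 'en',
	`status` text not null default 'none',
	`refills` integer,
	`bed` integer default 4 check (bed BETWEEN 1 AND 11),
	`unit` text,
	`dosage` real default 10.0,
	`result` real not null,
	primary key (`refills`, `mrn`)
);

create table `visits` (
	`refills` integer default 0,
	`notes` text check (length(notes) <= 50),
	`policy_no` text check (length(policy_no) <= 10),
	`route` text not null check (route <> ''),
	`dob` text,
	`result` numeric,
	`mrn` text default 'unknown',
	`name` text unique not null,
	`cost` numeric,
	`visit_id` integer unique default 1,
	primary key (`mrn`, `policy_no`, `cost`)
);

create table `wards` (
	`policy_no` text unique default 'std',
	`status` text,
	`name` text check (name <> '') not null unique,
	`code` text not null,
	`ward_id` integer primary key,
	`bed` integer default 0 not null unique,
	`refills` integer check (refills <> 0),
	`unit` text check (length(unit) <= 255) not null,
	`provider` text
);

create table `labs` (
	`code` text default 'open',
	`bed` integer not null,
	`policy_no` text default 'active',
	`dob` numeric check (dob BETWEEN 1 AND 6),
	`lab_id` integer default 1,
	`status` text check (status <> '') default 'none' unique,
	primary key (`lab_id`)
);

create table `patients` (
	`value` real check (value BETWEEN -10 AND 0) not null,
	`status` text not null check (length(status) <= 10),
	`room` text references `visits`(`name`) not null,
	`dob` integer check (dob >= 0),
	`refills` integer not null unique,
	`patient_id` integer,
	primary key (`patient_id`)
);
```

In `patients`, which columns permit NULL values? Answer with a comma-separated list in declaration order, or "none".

- value: declared NOT NULL → not nullable.
- status: declared NOT NULL → not nullable.
- room: declared NOT NULL → not nullable.
- dob: CHECK does not forbid NULL (a CHECK constraint passes when its expression is NULL) → nullable.
- refills: declared NOT NULL → not nullable.
- patient_id: part of the PRIMARY KEY, which implies NOT NULL → not nullable.

dob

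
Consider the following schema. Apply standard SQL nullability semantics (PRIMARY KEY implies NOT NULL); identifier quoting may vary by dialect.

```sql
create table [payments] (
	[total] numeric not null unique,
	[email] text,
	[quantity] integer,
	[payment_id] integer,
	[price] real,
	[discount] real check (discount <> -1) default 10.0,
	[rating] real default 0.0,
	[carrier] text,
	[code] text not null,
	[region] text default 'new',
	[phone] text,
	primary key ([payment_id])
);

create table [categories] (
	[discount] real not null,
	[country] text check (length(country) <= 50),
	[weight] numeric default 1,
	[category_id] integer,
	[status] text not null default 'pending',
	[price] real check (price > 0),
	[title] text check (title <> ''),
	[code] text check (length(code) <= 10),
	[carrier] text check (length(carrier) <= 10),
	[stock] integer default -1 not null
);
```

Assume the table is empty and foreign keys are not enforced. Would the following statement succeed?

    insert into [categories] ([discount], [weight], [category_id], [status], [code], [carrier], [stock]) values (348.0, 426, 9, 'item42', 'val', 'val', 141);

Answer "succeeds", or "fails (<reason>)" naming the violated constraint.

NOT NULL columns: discount is supplied; status is supplied; stock is supplied.
CHECK constraints: 'val' satisfies (length(code) <= 10); 'val' satisfies (length(carrier) <= 10).
No constraint is violated.

succeeds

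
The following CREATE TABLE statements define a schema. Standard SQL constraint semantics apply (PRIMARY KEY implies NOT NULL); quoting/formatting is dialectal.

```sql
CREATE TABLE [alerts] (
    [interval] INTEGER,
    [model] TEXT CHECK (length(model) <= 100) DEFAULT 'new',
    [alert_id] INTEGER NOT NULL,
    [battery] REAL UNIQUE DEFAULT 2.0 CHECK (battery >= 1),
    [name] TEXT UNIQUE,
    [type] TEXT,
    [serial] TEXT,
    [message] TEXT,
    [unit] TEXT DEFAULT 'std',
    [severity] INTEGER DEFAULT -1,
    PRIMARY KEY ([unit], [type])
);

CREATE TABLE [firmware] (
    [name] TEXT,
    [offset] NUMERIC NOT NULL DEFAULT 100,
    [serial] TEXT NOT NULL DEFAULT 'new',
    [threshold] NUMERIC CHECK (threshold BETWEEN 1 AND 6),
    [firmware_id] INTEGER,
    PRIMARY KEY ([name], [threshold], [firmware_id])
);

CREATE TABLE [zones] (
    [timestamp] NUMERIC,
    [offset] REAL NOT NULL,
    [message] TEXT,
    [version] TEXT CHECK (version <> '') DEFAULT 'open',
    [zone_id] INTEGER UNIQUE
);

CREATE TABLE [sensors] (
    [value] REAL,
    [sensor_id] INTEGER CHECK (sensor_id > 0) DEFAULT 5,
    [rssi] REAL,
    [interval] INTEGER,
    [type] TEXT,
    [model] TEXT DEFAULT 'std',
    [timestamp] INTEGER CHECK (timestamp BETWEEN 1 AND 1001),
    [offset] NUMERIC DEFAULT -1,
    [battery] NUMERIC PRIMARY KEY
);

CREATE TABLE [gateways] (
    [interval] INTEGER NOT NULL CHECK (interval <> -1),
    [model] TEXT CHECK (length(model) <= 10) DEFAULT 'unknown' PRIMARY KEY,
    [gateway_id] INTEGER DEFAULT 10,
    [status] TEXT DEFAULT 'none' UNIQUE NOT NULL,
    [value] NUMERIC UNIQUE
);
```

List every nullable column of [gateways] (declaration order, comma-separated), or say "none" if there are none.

- interval: declared NOT NULL → not nullable.
- model: part of the PRIMARY KEY, which implies NOT NULL → not nullable.
- gateway_id: DEFAULT only fills an omitted column; an explicit NULL is still allowed → nullable.
- status: declared NOT NULL → not nullable.
- value: UNIQUE does not imply NOT NULL → nullable.

gateway_id, value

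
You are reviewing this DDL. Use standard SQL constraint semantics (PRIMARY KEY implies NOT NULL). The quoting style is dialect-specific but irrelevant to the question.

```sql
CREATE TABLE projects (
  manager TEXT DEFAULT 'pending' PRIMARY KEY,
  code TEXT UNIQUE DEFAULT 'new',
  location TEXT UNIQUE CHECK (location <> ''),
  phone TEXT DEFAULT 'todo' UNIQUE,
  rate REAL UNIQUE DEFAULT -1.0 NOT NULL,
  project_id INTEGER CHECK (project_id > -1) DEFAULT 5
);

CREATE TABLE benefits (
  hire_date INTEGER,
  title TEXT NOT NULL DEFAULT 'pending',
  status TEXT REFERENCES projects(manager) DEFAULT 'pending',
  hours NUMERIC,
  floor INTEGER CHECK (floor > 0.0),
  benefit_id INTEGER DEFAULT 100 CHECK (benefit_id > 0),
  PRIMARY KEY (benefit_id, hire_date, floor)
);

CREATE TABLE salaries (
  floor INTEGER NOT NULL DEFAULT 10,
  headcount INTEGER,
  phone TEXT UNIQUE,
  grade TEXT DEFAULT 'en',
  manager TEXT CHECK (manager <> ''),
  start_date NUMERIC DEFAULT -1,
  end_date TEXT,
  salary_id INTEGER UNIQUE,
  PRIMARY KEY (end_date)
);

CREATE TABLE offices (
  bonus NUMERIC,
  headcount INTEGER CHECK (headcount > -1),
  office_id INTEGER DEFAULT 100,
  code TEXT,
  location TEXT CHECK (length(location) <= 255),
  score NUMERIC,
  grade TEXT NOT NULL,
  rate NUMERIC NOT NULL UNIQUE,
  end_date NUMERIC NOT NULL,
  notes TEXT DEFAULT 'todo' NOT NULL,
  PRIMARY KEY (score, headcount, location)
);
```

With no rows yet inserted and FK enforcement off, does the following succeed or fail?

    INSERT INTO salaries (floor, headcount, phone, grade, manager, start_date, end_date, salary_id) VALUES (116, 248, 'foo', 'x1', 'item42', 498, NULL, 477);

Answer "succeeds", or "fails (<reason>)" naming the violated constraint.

end_date is explicitly set to NULL, but end_date is part of the PRIMARY KEY (implied NOT NULL).

fails (NOT NULL on end_date)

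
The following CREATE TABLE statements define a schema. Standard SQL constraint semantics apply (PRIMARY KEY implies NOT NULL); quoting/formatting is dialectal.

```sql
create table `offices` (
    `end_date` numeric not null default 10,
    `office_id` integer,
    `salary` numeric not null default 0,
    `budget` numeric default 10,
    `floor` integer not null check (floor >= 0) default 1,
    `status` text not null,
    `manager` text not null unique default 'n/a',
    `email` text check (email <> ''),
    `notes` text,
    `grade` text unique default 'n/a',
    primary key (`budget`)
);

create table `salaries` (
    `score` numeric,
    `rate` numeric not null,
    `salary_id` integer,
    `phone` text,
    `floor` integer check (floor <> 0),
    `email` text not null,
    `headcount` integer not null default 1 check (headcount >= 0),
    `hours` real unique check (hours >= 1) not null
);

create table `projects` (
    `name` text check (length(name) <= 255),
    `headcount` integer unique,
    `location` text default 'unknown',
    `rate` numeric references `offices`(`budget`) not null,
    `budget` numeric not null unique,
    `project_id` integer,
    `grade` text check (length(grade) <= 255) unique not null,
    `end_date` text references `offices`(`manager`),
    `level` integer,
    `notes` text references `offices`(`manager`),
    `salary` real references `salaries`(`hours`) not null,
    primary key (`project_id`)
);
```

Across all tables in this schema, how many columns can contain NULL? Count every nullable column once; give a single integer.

14

offices: 4 nullable (office_id, email, notes, grade — PK (budget) and explicit NOT NULL columns excluded).
salaries: 4 nullable (score, salary_id, phone, floor — PK none and explicit NOT NULL columns excluded).
projects: 6 nullable (name, headcount, location, end_date, level, notes — PK (project_id) and explicit NOT NULL columns excluded).
Total: 4 + 4 + 6 = 14.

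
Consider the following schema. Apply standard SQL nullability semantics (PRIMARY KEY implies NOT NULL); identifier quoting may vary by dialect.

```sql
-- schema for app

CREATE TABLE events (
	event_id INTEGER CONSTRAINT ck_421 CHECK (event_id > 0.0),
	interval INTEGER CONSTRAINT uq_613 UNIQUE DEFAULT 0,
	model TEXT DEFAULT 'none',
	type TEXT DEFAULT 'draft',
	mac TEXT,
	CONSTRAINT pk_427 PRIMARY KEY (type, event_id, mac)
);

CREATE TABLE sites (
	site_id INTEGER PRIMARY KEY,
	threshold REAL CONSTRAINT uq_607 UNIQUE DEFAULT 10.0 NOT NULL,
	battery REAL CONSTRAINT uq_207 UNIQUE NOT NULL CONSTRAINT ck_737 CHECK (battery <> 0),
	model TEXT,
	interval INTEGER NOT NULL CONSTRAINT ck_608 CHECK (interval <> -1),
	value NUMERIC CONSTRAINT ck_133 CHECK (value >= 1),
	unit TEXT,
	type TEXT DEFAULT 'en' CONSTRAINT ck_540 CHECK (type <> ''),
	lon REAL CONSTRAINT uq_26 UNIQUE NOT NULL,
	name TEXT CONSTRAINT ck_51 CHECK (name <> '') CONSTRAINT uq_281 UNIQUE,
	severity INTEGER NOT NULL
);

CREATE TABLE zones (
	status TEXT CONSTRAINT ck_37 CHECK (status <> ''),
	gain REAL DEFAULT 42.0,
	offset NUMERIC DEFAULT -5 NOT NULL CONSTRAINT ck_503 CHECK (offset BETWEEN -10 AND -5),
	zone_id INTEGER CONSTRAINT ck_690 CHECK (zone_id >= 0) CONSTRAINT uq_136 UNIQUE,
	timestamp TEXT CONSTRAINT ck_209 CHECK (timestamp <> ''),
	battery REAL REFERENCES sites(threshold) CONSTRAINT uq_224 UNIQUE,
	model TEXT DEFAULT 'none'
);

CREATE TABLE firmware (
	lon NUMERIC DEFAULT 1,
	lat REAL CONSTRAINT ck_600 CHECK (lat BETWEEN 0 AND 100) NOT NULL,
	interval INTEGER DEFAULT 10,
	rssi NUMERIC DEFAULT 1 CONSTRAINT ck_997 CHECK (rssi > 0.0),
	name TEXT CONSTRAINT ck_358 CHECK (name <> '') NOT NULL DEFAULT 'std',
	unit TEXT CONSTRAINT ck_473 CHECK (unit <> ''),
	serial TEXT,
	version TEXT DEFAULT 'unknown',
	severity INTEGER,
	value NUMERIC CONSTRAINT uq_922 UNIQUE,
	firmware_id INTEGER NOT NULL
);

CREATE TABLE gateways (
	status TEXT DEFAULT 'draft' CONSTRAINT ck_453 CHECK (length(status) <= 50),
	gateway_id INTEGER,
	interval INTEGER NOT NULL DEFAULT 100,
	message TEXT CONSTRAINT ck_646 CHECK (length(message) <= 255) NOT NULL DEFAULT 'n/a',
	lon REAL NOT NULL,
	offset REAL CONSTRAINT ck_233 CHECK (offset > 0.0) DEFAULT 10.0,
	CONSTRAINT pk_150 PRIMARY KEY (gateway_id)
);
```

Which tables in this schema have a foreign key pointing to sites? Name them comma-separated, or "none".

- zones.battery references sites(threshold).

zones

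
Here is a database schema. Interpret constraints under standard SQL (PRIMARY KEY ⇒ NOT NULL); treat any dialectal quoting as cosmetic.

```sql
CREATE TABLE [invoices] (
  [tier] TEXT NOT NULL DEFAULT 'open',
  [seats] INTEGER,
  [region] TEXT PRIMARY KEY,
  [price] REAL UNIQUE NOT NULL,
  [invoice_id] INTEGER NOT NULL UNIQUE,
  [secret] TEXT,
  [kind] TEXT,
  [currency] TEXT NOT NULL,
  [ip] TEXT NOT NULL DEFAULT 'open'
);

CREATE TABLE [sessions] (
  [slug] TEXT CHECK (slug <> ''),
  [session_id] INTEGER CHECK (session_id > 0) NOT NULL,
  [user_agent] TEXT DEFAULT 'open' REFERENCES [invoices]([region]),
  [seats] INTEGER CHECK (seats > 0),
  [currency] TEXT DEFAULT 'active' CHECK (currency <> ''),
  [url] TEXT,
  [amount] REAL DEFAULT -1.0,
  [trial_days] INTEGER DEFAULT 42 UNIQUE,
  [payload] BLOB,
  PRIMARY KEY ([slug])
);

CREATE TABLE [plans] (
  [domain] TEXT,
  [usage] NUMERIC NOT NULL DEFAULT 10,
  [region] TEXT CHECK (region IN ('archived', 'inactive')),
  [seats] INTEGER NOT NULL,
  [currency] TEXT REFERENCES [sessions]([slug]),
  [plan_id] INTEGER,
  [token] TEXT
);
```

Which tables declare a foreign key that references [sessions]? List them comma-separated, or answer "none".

plans

- plans.currency references sessions(slug).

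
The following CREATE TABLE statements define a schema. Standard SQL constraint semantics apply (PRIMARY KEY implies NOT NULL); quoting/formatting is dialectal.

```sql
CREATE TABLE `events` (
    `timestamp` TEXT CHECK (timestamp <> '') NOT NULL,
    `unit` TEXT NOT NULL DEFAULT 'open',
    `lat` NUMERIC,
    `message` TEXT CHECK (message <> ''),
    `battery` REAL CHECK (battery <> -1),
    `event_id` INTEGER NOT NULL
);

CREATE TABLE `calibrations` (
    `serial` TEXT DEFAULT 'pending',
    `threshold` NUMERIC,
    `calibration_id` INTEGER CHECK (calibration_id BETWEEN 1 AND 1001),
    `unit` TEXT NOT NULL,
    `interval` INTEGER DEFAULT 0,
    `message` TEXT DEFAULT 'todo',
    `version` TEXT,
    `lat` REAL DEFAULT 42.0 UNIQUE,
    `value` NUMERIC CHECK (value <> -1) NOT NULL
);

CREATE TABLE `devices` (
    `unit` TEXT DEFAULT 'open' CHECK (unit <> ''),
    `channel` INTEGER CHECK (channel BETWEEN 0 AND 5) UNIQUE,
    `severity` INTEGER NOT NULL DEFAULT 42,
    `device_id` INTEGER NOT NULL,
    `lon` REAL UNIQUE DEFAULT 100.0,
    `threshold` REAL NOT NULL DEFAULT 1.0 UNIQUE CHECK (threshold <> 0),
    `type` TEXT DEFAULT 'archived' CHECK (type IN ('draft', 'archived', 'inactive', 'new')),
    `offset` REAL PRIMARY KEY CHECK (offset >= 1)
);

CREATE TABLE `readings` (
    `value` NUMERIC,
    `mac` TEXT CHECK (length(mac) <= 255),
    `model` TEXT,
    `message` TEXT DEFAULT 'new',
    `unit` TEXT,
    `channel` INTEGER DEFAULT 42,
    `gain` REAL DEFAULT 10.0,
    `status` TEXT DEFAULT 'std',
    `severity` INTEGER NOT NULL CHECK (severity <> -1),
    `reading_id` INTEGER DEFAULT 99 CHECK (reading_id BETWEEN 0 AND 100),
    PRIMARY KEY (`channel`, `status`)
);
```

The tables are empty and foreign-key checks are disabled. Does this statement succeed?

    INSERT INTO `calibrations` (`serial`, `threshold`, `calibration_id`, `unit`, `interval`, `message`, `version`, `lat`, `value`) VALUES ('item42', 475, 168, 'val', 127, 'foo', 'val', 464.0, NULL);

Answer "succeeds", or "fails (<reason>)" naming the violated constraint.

fails (NOT NULL on value)

value is explicitly set to NULL, but value is declared NOT NULL.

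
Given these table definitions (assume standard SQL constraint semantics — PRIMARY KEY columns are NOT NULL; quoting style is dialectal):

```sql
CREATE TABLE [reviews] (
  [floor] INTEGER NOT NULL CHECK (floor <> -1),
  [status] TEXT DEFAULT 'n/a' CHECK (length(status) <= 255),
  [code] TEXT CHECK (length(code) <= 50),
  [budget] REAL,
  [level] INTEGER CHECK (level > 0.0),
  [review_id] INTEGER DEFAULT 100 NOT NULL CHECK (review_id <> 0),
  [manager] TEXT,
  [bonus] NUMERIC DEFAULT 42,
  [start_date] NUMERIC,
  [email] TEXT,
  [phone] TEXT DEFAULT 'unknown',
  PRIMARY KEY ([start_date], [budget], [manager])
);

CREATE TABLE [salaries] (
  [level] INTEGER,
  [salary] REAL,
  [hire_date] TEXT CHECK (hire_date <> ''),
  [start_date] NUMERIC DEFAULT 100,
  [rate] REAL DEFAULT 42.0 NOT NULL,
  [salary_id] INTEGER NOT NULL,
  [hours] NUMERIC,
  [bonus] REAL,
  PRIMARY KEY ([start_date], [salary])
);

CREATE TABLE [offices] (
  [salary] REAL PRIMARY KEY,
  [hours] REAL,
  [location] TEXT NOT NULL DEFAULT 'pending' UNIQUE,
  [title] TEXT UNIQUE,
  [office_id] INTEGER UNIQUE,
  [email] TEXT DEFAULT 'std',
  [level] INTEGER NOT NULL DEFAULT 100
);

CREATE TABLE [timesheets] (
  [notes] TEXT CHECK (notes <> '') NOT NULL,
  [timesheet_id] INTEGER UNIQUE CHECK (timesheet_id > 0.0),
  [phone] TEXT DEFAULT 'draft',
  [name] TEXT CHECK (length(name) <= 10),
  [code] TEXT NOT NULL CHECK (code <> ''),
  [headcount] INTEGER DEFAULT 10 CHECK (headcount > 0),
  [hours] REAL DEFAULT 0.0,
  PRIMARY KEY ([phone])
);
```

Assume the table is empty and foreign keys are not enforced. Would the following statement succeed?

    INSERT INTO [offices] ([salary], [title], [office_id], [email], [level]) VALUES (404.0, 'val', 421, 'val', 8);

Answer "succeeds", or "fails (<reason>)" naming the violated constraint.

NOT NULL columns: level is supplied; location defaults to 'pending'; salary is supplied.
No constraint is violated.

succeeds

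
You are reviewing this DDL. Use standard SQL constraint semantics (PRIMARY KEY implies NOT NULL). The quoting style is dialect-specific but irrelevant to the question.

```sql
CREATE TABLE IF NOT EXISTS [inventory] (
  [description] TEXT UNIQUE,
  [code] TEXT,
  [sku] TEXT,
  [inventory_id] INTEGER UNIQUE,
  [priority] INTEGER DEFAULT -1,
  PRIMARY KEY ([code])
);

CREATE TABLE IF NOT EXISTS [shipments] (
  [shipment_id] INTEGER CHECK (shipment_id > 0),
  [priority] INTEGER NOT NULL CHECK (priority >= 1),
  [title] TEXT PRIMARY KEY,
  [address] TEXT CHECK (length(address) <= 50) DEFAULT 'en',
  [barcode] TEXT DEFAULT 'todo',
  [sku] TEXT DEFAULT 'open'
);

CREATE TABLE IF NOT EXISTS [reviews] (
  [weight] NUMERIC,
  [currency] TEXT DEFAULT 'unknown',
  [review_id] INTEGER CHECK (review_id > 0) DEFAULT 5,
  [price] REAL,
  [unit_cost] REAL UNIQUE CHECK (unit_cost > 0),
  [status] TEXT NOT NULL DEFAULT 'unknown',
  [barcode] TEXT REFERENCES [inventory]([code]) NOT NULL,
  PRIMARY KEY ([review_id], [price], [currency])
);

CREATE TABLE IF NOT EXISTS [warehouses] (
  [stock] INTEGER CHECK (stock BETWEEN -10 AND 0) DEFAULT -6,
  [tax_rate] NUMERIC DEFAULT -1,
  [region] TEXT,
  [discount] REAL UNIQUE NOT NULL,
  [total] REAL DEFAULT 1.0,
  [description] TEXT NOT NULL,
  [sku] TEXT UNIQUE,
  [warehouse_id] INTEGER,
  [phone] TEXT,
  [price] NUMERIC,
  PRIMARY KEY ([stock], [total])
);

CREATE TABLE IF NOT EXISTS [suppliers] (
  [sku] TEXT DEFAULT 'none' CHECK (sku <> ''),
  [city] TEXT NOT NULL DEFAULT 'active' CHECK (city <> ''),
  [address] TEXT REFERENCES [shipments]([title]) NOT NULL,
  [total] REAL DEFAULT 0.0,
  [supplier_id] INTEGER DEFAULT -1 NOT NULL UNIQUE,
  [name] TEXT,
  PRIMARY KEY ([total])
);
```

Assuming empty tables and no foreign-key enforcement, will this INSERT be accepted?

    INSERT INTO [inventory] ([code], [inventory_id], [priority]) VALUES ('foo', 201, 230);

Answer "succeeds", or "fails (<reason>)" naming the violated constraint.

succeeds

NOT NULL columns: code is supplied.
No constraint is violated.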